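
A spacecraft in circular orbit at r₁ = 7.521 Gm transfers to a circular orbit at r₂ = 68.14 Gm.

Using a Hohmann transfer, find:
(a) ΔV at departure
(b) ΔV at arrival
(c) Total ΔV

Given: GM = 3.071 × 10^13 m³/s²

Convert to SI: r₁ = 7.521 Gm = 7.521e+09 m; r₂ = 68.14 Gm = 6.814e+10 m.
Transfer semi-major axis: a_t = (r₁ + r₂)/2 = (7.521e+09 + 6.814e+10)/2 = 3.78305e+10 m.
Circular speeds: v₁ = √(GM/r₁) = 63.9002 m/s, v₂ = √(GM/r₂) = 21.2295 m/s.
Transfer speeds (vis-viva v² = GM(2/r − 1/a_t)): v₁ᵗ = 85.7595 m/s, v₂ᵗ = 9.46576 m/s.
(a) ΔV₁ = |v₁ᵗ − v₁| ≈ 21.86 m/s = 21.86 m/s.
(b) ΔV₂ = |v₂ − v₂ᵗ| ≈ 11.76 m/s = 11.76 m/s.
(c) ΔV_total = ΔV₁ + ΔV₂ ≈ 33.62 m/s = 33.62 m/s.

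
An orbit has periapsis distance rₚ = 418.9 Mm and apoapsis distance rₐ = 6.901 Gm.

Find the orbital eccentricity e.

Convert to SI: rₚ = 418.9 Mm = 4.189e+08 m; rₐ = 6.901 Gm = 6.901e+09 m.
e = (rₐ − rₚ) / (rₐ + rₚ).
e = (6.901e+09 − 4.189e+08) / (6.901e+09 + 4.189e+08) = 6.4821e+09 / 7.3199e+09 ≈ 0.8855.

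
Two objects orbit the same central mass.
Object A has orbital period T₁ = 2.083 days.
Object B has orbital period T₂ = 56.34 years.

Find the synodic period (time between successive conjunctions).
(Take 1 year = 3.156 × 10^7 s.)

Convert to SI: T₁ = 2.083 days = 179971 s; T₂ = 56.34 years = 1.77809e+09 s.
T_syn = |T₁ · T₂ / (T₁ − T₂)|.
T_syn = |179971 · 1.77809e+09 / (179971 − 1.77809e+09)| s ≈ 1.8e+05 s = 2.083 days.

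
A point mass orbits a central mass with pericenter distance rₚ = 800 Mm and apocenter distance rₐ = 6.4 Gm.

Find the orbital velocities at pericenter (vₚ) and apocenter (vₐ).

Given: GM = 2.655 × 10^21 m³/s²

Convert to SI: rₚ = 800 Mm = 8e+08 m; rₐ = 6.4 Gm = 6.4e+09 m.
Use the vis-viva equation v² = GM(2/r − 1/a) with a = (rₚ + rₐ)/2 = (8e+08 + 6.4e+09)/2 = 3.6e+09 m.
vₚ = √(GM · (2/rₚ − 1/a)) = √(2.655e+21 · (2/8e+08 − 1/3.6e+09)) m/s ≈ 2.429e+06 m/s = 2429 km/s.
vₐ = √(GM · (2/rₐ − 1/a)) = √(2.655e+21 · (2/6.4e+09 − 1/3.6e+09)) m/s ≈ 3.036e+05 m/s = 303.6 km/s.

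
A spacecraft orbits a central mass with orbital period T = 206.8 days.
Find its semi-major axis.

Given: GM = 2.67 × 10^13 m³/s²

Convert to SI: T = 206.8 days = 1.78675e+07 s.
Invert Kepler's third law: a = (GM · T² / (4π²))^(1/3).
Substituting T = 1.78675e+07 s and GM = 2.67e+13 m³/s²:
a = (2.67e+13 · (1.78675e+07)² / (4π²))^(1/3) m
a ≈ 5.999e+08 m = 599.9 Mm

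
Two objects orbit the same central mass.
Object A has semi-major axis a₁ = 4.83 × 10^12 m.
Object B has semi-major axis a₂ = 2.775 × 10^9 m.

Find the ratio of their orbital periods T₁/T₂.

From Kepler's third law, (T₁/T₂)² = (a₁/a₂)³, so T₁/T₂ = (a₁/a₂)^(3/2).
a₁/a₂ = 4.83e+12 / 2.775e+09 = 1740.54.
T₁/T₂ = (1740.54)^(3/2) ≈ 7.261e+04.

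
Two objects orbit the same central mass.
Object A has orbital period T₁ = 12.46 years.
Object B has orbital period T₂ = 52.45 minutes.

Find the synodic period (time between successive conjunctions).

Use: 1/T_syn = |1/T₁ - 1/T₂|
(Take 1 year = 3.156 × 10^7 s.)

Convert to SI: T₁ = 12.46 years = 3.93238e+08 s; T₂ = 52.45 minutes = 3147 s.
T_syn = |T₁ · T₂ / (T₁ − T₂)|.
T_syn = |3.93238e+08 · 3147 / (3.93238e+08 − 3147)| s ≈ 3147 s = 52.45 minutes.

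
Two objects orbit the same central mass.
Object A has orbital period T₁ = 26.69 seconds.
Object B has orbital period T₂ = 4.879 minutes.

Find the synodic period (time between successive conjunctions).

Convert to SI: T₂ = 4.879 minutes = 292.74 s.
T_syn = |T₁ · T₂ / (T₁ − T₂)|.
T_syn = |26.69 · 292.74 / (26.69 − 292.74)| s ≈ 29.37 s = 29.37 seconds.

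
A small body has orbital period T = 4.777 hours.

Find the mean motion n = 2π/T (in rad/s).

Convert to SI: T = 4.777 hours = 17197.2 s.
n = 2π / T.
n = 2π / 17197.2 s ≈ 0.0003654 rad/s.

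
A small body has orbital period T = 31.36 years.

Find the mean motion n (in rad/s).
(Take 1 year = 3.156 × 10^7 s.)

Convert to SI: T = 31.36 years = 9.89722e+08 s.
n = 2π / T.
n = 2π / 9.89722e+08 s ≈ 6.348e-09 rad/s.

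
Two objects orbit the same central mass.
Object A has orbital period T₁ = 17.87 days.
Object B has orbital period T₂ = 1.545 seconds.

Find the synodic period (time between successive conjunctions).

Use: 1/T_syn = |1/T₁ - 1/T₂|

Convert to SI: T₁ = 17.87 days = 1.54397e+06 s.
T_syn = |T₁ · T₂ / (T₁ − T₂)|.
T_syn = |1.54397e+06 · 1.545 / (1.54397e+06 − 1.545)| s ≈ 1.545 s = 1.545 seconds.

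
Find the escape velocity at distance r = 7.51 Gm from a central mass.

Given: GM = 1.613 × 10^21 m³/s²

Convert to SI: r = 7.51 Gm = 7.51e+09 m.
Escape velocity comes from setting total energy to zero: ½v² − GM/r = 0 ⇒ v_esc = √(2GM / r).
v_esc = √(2 · 1.613e+21 / 7.51e+09) m/s ≈ 6.554e+05 m/s = 655.4 km/s.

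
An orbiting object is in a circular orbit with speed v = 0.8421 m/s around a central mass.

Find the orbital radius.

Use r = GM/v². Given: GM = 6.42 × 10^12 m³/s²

For a circular orbit, v² = GM / r, so r = GM / v².
r = 6.42e+12 / (0.8421)² m ≈ 9.053e+12 m = 9.053 × 10^12 m.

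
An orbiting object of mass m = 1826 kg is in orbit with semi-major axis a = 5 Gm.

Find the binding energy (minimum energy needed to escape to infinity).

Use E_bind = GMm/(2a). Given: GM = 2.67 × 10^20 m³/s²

Convert to SI: a = 5 Gm = 5e+09 m.
Total orbital energy is E = −GMm/(2a); binding energy is E_bind = −E = GMm/(2a).
E_bind = 2.67e+20 · 1826 / (2 · 5e+09) J ≈ 4.875e+13 J = 48.75 TJ.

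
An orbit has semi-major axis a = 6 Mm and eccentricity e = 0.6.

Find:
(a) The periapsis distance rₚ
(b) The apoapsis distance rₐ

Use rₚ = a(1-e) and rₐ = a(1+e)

Convert to SI: a = 6 Mm = 6e+06 m.
(a) rₚ = a(1 − e) = 6e+06 · (1 − 0.6) = 6e+06 · 0.4 ≈ 2.4e+06 m = 2.4 Mm.
(b) rₐ = a(1 + e) = 6e+06 · (1 + 0.6) = 6e+06 · 1.6 ≈ 9.6e+06 m = 9.6 Mm.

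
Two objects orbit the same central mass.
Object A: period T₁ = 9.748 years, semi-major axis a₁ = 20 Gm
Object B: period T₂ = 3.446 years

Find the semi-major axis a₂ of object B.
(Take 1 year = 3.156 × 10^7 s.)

Convert to SI: T₁ = 9.748 years = 3.07647e+08 s; a₁ = 20 Gm = 2e+10 m; T₂ = 3.446 years = 1.08756e+08 s.
Kepler's third law: (T₁/T₂)² = (a₁/a₂)³ ⇒ a₂ = a₁ · (T₂/T₁)^(2/3).
T₂/T₁ = 1.08756e+08 / 3.07647e+08 = 0.353508.
a₂ = 2e+10 · (0.353508)^(2/3) m ≈ 9.999e+09 m = 9.999 Gm.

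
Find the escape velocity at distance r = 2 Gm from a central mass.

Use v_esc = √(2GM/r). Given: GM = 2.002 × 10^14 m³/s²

Convert to SI: r = 2 Gm = 2e+09 m.
Escape velocity comes from setting total energy to zero: ½v² − GM/r = 0 ⇒ v_esc = √(2GM / r).
v_esc = √(2 · 2.002e+14 / 2e+09) m/s ≈ 447.4 m/s = 447.4 m/s.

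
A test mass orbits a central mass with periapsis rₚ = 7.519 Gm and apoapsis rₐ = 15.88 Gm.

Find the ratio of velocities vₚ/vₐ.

Convert to SI: rₚ = 7.519 Gm = 7.519e+09 m; rₐ = 15.88 Gm = 1.588e+10 m.
Conservation of angular momentum gives rₚvₚ = rₐvₐ, so vₚ/vₐ = rₐ/rₚ.
vₚ/vₐ = 1.588e+10 / 7.519e+09 ≈ 2.112.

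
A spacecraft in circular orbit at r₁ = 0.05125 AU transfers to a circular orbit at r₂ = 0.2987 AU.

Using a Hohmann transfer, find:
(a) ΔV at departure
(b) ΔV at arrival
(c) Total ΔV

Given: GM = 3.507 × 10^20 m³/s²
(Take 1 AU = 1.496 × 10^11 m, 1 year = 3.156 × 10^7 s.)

Convert to SI: r₁ = 0.05125 AU = 7.667e+09 m; r₂ = 0.2987 AU = 4.46855e+10 m.
Transfer semi-major axis: a_t = (r₁ + r₂)/2 = (7.667e+09 + 4.46855e+10)/2 = 2.61763e+10 m.
Circular speeds: v₁ = √(GM/r₁) = 213873 m/s, v₂ = √(GM/r₂) = 88590 m/s.
Transfer speeds (vis-viva v² = GM(2/r − 1/a_t)): v₁ᵗ = 279438 m/s, v₂ᵗ = 47945 m/s.
(a) ΔV₁ = |v₁ᵗ − v₁| ≈ 6.556e+04 m/s = 13.83 AU/year.
(b) ΔV₂ = |v₂ − v₂ᵗ| ≈ 4.064e+04 m/s = 8.575 AU/year.
(c) ΔV_total = ΔV₁ + ΔV₂ ≈ 1.062e+05 m/s = 22.41 AU/year.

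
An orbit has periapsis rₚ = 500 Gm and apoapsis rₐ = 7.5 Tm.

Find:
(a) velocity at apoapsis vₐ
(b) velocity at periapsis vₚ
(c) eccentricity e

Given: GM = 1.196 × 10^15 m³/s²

Convert to SI: rₚ = 500 Gm = 5e+11 m; rₐ = 7.5 Tm = 7.5e+12 m.
(a) With a = (rₚ + rₐ)/2 = 4e+12 m, vₐ = √(GM (2/rₐ − 1/a)) = √(1.196e+15 · (2/7.5e+12 − 1/4e+12)) m/s ≈ 4.465 m/s
(b) With a = (rₚ + rₐ)/2 = 4e+12 m, vₚ = √(GM (2/rₚ − 1/a)) = √(1.196e+15 · (2/5e+11 − 1/4e+12)) m/s ≈ 66.97 m/s
(c) e = (rₐ − rₚ)/(rₐ + rₚ) = (7.5e+12 − 5e+11)/(7.5e+12 + 5e+11) ≈ 0.875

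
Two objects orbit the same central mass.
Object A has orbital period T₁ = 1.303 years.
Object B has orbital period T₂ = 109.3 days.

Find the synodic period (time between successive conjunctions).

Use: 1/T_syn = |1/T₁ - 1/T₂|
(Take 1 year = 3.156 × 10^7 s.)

Convert to SI: T₁ = 1.303 years = 4.11227e+07 s; T₂ = 109.3 days = 9.44352e+06 s.
T_syn = |T₁ · T₂ / (T₁ − T₂)|.
T_syn = |4.11227e+07 · 9.44352e+06 / (4.11227e+07 − 9.44352e+06)| s ≈ 1.226e+07 s = 141.9 days.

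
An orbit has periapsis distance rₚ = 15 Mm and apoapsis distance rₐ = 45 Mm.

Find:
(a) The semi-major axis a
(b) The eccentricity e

Convert to SI: rₚ = 15 Mm = 1.5e+07 m; rₐ = 45 Mm = 4.5e+07 m.
(a) a = (rₚ + rₐ) / 2 = (1.5e+07 + 4.5e+07) / 2 ≈ 3e+07 m = 30 Mm.
(b) e = (rₐ − rₚ) / (rₐ + rₚ) = (4.5e+07 − 1.5e+07) / (4.5e+07 + 1.5e+07) ≈ 0.5.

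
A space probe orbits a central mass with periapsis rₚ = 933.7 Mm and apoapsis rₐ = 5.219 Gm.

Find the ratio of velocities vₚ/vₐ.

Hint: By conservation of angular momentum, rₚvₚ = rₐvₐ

Convert to SI: rₚ = 933.7 Mm = 9.337e+08 m; rₐ = 5.219 Gm = 5.219e+09 m.
Conservation of angular momentum gives rₚvₚ = rₐvₐ, so vₚ/vₐ = rₐ/rₚ.
vₚ/vₐ = 5.219e+09 / 9.337e+08 ≈ 5.59.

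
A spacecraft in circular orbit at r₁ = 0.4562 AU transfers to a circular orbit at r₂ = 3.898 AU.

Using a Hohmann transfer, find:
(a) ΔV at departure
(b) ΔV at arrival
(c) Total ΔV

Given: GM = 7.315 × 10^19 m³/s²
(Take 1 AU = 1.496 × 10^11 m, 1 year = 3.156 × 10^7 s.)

Convert to SI: r₁ = 0.4562 AU = 6.82475e+10 m; r₂ = 3.898 AU = 5.83141e+11 m.
Transfer semi-major axis: a_t = (r₁ + r₂)/2 = (6.82475e+10 + 5.83141e+11)/2 = 3.25694e+11 m.
Circular speeds: v₁ = √(GM/r₁) = 32738.9 m/s, v₂ = √(GM/r₂) = 11200.1 m/s.
Transfer speeds (vis-viva v² = GM(2/r − 1/a_t)): v₁ᵗ = 43807.2 m/s, v₂ᵗ = 5126.95 m/s.
(a) ΔV₁ = |v₁ᵗ − v₁| ≈ 1.107e+04 m/s = 2.335 AU/year.
(b) ΔV₂ = |v₂ − v₂ᵗ| ≈ 6073 m/s = 1.281 AU/year.
(c) ΔV_total = ΔV₁ + ΔV₂ ≈ 1.714e+04 m/s = 3.616 AU/year.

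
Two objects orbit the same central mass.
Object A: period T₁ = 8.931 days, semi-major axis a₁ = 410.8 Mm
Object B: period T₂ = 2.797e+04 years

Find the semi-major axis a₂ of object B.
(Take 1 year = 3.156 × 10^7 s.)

Convert to SI: T₁ = 8.931 days = 771638 s; a₁ = 410.8 Mm = 4.108e+08 m; T₂ = 2.797e+04 years = 8.82733e+11 s.
Kepler's third law: (T₁/T₂)² = (a₁/a₂)³ ⇒ a₂ = a₁ · (T₂/T₁)^(2/3).
T₂/T₁ = 8.82733e+11 / 771638 = 1.14397e+06.
a₂ = 4.108e+08 · (1.14397e+06)^(2/3) m ≈ 4.493e+12 m = 4.493 Tm.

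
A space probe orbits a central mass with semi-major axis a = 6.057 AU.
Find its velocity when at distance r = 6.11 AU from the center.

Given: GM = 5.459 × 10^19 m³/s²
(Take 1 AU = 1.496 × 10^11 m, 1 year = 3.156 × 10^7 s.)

Convert to SI: a = 6.057 AU = 9.06127e+11 m; r = 6.11 AU = 9.14056e+11 m.
Vis-viva: v = √(GM · (2/r − 1/a)).
2/r − 1/a = 2/9.14056e+11 − 1/9.06127e+11 = 1.08445e-12 m⁻¹.
v = √(5.459e+19 · 1.08445e-12) m/s ≈ 7694 m/s = 1.623 AU/year.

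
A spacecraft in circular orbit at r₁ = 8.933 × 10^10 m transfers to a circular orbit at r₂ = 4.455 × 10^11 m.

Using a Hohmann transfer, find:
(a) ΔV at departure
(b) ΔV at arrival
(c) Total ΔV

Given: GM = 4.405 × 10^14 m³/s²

Transfer semi-major axis: a_t = (r₁ + r₂)/2 = (8.933e+10 + 4.455e+11)/2 = 2.67415e+11 m.
Circular speeds: v₁ = √(GM/r₁) = 70.2222 m/s, v₂ = √(GM/r₂) = 31.4448 m/s.
Transfer speeds (vis-viva v² = GM(2/r − 1/a_t)): v₁ᵗ = 90.6369 m/s, v₂ᵗ = 18.1742 m/s.
(a) ΔV₁ = |v₁ᵗ − v₁| ≈ 20.41 m/s = 20.41 m/s.
(b) ΔV₂ = |v₂ − v₂ᵗ| ≈ 13.27 m/s = 13.27 m/s.
(c) ΔV_total = ΔV₁ + ΔV₂ ≈ 33.69 m/s = 33.69 m/s.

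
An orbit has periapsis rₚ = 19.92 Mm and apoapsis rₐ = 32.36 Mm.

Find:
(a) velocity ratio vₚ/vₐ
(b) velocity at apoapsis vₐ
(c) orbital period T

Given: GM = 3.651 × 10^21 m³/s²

Convert to SI: rₚ = 19.92 Mm = 1.992e+07 m; rₐ = 32.36 Mm = 3.236e+07 m.
(a) Conservation of angular momentum (rₚvₚ = rₐvₐ) gives vₚ/vₐ = rₐ/rₚ = 3.236e+07/1.992e+07 ≈ 1.624
(b) With a = (rₚ + rₐ)/2 = 2.614e+07 m, vₐ = √(GM (2/rₐ − 1/a)) = √(3.651e+21 · (2/3.236e+07 − 1/2.614e+07)) m/s ≈ 9.272e+06 m/s
(c) With a = (rₚ + rₐ)/2 = 2.614e+07 m, T = 2π √(a³/GM) = 2π √((2.614e+07)³/3.651e+21) s ≈ 13.9 s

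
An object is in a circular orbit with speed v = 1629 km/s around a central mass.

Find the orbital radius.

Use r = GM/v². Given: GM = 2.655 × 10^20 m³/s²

Convert to SI: v = 1629 km/s = 1.629e+06 m/s.
For a circular orbit, v² = GM / r, so r = GM / v².
r = 2.655e+20 / (1.629e+06)² m ≈ 1.001e+08 m = 100.1 Mm.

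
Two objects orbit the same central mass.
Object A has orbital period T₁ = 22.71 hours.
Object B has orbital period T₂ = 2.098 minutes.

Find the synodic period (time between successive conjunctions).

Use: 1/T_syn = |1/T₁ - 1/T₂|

Convert to SI: T₁ = 22.71 hours = 81756 s; T₂ = 2.098 minutes = 125.88 s.
T_syn = |T₁ · T₂ / (T₁ − T₂)|.
T_syn = |81756 · 125.88 / (81756 − 125.88)| s ≈ 126.1 s = 2.101 minutes.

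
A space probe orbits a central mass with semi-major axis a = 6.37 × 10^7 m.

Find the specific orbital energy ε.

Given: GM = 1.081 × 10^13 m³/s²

ε = −GM / (2a).
ε = −1.081e+13 / (2 · 6.37e+07) J/kg ≈ -8.485e+04 J/kg = -84.85 kJ/kg.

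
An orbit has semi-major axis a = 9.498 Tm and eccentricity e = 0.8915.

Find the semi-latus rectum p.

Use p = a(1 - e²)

Convert to SI: a = 9.498 Tm = 9.498e+12 m.
p = a (1 − e²).
p = 9.498e+12 · (1 − (0.8915)²) = 9.498e+12 · 0.205228 ≈ 1.949e+12 m = 1.949 Tm.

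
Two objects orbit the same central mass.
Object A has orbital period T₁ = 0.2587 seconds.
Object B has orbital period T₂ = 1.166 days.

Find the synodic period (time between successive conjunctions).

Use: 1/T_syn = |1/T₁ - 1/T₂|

Convert to SI: T₂ = 1.166 days = 100742 s.
T_syn = |T₁ · T₂ / (T₁ − T₂)|.
T_syn = |0.2587 · 100742 / (0.2587 − 100742)| s ≈ 0.2587 s = 0.2587 seconds.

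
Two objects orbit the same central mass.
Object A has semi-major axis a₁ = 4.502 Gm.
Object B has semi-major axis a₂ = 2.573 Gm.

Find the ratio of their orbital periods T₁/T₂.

Convert to SI: a₁ = 4.502 Gm = 4.502e+09 m; a₂ = 2.573 Gm = 2.573e+09 m.
From Kepler's third law, (T₁/T₂)² = (a₁/a₂)³, so T₁/T₂ = (a₁/a₂)^(3/2).
a₁/a₂ = 4.502e+09 / 2.573e+09 = 1.74971.
T₁/T₂ = (1.74971)^(3/2) ≈ 2.314.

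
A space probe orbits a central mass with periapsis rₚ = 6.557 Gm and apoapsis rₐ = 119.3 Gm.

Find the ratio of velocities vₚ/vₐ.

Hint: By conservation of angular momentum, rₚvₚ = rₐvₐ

Convert to SI: rₚ = 6.557 Gm = 6.557e+09 m; rₐ = 119.3 Gm = 1.193e+11 m.
Conservation of angular momentum gives rₚvₚ = rₐvₐ, so vₚ/vₐ = rₐ/rₚ.
vₚ/vₐ = 1.193e+11 / 6.557e+09 ≈ 18.19.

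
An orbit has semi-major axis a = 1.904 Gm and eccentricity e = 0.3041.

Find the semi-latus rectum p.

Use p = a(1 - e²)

Convert to SI: a = 1.904 Gm = 1.904e+09 m.
p = a (1 − e²).
p = 1.904e+09 · (1 − (0.3041)²) = 1.904e+09 · 0.907523 ≈ 1.728e+09 m = 1.728 Gm.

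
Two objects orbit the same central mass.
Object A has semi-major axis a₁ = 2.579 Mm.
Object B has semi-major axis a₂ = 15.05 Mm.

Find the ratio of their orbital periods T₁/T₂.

Convert to SI: a₁ = 2.579 Mm = 2.579e+06 m; a₂ = 15.05 Mm = 1.505e+07 m.
From Kepler's third law, (T₁/T₂)² = (a₁/a₂)³, so T₁/T₂ = (a₁/a₂)^(3/2).
a₁/a₂ = 2.579e+06 / 1.505e+07 = 0.171362.
T₁/T₂ = (0.171362)^(3/2) ≈ 0.07094.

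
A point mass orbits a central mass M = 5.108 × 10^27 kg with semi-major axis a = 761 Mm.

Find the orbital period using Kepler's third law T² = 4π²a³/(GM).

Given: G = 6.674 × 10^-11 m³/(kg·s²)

Convert to SI: a = 761 Mm = 7.61e+08 m.
GM = G · M = 6.674e-11 · 5.108e+27 = 3.40908e+17 m³/s².
Kepler's third law: T = 2π √(a³ / GM).
Substituting a = 7.61e+08 m and GM = 3.40908e+17 m³/s²:
T = 2π √((7.61e+08)³ / 3.40908e+17) s
T ≈ 2.259e+05 s = 2.615 days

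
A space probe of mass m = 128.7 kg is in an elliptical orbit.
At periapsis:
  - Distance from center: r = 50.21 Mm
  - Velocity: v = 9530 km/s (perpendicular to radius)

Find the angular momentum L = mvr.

Convert to SI: r = 50.21 Mm = 5.021e+07 m; v = 9530 km/s = 9.53e+06 m/s.
Since v is perpendicular to r, L = m · v · r.
L = 128.7 · 9.53e+06 · 5.021e+07 kg·m²/s ≈ 6.158e+16 kg·m²/s.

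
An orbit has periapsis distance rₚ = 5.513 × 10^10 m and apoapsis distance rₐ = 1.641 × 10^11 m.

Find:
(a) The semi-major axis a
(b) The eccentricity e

(a) a = (rₚ + rₐ) / 2 = (5.513e+10 + 1.641e+11) / 2 ≈ 1.096e+11 m = 1.096 × 10^11 m.
(b) e = (rₐ − rₚ) / (rₐ + rₚ) = (1.641e+11 − 5.513e+10) / (1.641e+11 + 5.513e+10) ≈ 0.4971.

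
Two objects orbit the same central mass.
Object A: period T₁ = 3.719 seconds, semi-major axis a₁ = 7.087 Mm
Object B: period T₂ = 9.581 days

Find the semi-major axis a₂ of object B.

Convert to SI: a₁ = 7.087 Mm = 7.087e+06 m; T₂ = 9.581 days = 827798 s.
Kepler's third law: (T₁/T₂)² = (a₁/a₂)³ ⇒ a₂ = a₁ · (T₂/T₁)^(2/3).
T₂/T₁ = 827798 / 3.719 = 222586.
a₂ = 7.087e+06 · (222586)^(2/3) m ≈ 2.603e+10 m = 26.03 Gm.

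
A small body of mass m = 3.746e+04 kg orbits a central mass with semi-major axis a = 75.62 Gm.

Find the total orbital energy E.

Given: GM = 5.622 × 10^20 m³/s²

Convert to SI: a = 75.62 Gm = 7.562e+10 m.
E = −GMm / (2a).
E = −5.622e+20 · 3.746e+04 / (2 · 7.562e+10) J ≈ -1.392e+14 J = -139.2 TJ.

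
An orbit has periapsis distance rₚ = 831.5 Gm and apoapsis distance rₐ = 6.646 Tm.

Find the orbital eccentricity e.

Convert to SI: rₚ = 831.5 Gm = 8.315e+11 m; rₐ = 6.646 Tm = 6.646e+12 m.
e = (rₐ − rₚ) / (rₐ + rₚ).
e = (6.646e+12 − 8.315e+11) / (6.646e+12 + 8.315e+11) = 5.8145e+12 / 7.4775e+12 ≈ 0.7776.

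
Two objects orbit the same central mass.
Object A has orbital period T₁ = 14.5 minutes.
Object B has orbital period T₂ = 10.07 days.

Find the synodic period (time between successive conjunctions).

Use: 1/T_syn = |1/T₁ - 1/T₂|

Convert to SI: T₁ = 14.5 minutes = 870 s; T₂ = 10.07 days = 870048 s.
T_syn = |T₁ · T₂ / (T₁ − T₂)|.
T_syn = |870 · 870048 / (870 − 870048)| s ≈ 870.9 s = 14.51 minutes.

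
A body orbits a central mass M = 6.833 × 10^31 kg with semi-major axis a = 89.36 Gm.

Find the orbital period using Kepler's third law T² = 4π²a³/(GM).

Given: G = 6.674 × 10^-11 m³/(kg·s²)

Convert to SI: a = 89.36 Gm = 8.936e+10 m.
GM = G · M = 6.674e-11 · 6.833e+31 = 4.56034e+21 m³/s².
Kepler's third law: T = 2π √(a³ / GM).
Substituting a = 8.936e+10 m and GM = 4.56034e+21 m³/s²:
T = 2π √((8.936e+10)³ / 4.56034e+21) s
T ≈ 2.485e+06 s = 28.77 days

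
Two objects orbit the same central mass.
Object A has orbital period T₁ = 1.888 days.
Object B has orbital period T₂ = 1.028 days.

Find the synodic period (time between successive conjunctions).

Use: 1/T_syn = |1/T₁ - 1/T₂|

Convert to SI: T₁ = 1.888 days = 163123 s; T₂ = 1.028 days = 88819.2 s.
T_syn = |T₁ · T₂ / (T₁ − T₂)|.
T_syn = |163123 · 88819.2 / (163123 − 88819.2)| s ≈ 1.95e+05 s = 2.257 days.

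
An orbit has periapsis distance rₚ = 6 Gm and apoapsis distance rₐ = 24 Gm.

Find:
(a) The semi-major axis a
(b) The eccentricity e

Convert to SI: rₚ = 6 Gm = 6e+09 m; rₐ = 24 Gm = 2.4e+10 m.
(a) a = (rₚ + rₐ) / 2 = (6e+09 + 2.4e+10) / 2 ≈ 1.5e+10 m = 15 Gm.
(b) e = (rₐ − rₚ) / (rₐ + rₚ) = (2.4e+10 − 6e+09) / (2.4e+10 + 6e+09) ≈ 0.6.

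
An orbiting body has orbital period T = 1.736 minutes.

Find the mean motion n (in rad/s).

Convert to SI: T = 1.736 minutes = 104.16 s.
n = 2π / T.
n = 2π / 104.16 s ≈ 0.06032 rad/s.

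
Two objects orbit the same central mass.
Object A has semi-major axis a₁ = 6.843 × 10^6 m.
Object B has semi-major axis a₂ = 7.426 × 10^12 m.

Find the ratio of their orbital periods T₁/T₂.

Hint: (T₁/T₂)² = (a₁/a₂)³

From Kepler's third law, (T₁/T₂)² = (a₁/a₂)³, so T₁/T₂ = (a₁/a₂)^(3/2).
a₁/a₂ = 6.843e+06 / 7.426e+12 = 9.21492e-07.
T₁/T₂ = (9.21492e-07)^(3/2) ≈ 8.846e-10.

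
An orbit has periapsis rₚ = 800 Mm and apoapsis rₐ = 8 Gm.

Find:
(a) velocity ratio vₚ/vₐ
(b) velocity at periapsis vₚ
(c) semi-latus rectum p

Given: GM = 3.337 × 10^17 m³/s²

Convert to SI: rₚ = 800 Mm = 8e+08 m; rₐ = 8 Gm = 8e+09 m.
(a) Conservation of angular momentum (rₚvₚ = rₐvₐ) gives vₚ/vₐ = rₐ/rₚ = 8e+09/8e+08 ≈ 10
(b) With a = (rₚ + rₐ)/2 = 4.4e+09 m, vₚ = √(GM (2/rₚ − 1/a)) = √(3.337e+17 · (2/8e+08 − 1/4.4e+09)) m/s ≈ 2.754e+04 m/s
(c) From a = (rₚ + rₐ)/2 = 4.4e+09 m and e = (rₐ − rₚ)/(rₐ + rₚ) = 0.818182, p = a(1 − e²) = 4.4e+09 · (1 − (0.818182)²) ≈ 1.455e+09 m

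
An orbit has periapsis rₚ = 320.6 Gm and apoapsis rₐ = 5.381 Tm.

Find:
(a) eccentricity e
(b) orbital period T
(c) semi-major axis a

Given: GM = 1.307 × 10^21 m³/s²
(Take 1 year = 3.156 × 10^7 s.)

Convert to SI: rₚ = 320.6 Gm = 3.206e+11 m; rₐ = 5.381 Tm = 5.381e+12 m.
(a) e = (rₐ − rₚ)/(rₐ + rₚ) = (5.381e+12 − 3.206e+11)/(5.381e+12 + 3.206e+11) ≈ 0.8875
(b) With a = (rₚ + rₐ)/2 = 2.8508e+12 m, T = 2π √(a³/GM) = 2π √((2.8508e+12)³/1.307e+21) s ≈ 8.366e+08 s
(c) a = (rₚ + rₐ)/2 = (3.206e+11 + 5.381e+12)/2 ≈ 2.851e+12 m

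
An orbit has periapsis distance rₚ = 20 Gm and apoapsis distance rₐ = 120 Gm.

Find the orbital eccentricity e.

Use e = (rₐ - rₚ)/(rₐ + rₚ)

Convert to SI: rₚ = 20 Gm = 2e+10 m; rₐ = 120 Gm = 1.2e+11 m.
e = (rₐ − rₚ) / (rₐ + rₚ).
e = (1.2e+11 − 2e+10) / (1.2e+11 + 2e+10) = 1e+11 / 1.4e+11 ≈ 0.7143.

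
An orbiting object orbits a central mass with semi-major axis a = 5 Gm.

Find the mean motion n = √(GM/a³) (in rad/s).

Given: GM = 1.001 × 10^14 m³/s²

Convert to SI: a = 5 Gm = 5e+09 m.
n = √(GM / a³).
n = √(1.001e+14 / (5e+09)³) rad/s ≈ 2.83e-08 rad/s.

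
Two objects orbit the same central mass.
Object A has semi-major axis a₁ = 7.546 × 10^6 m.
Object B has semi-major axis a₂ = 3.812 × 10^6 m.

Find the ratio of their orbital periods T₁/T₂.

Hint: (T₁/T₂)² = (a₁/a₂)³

From Kepler's third law, (T₁/T₂)² = (a₁/a₂)³, so T₁/T₂ = (a₁/a₂)^(3/2).
a₁/a₂ = 7.546e+06 / 3.812e+06 = 1.97954.
T₁/T₂ = (1.97954)^(3/2) ≈ 2.785.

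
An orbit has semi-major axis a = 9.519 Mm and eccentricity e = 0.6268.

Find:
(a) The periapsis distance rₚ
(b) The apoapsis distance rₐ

Convert to SI: a = 9.519 Mm = 9.519e+06 m.
(a) rₚ = a(1 − e) = 9.519e+06 · (1 − 0.6268) = 9.519e+06 · 0.3732 ≈ 3.552e+06 m = 3.552 Mm.
(b) rₐ = a(1 + e) = 9.519e+06 · (1 + 0.6268) = 9.519e+06 · 1.6268 ≈ 1.549e+07 m = 15.49 Mm.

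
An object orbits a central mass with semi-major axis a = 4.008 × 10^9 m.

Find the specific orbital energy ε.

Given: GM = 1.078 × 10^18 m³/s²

ε = −GM / (2a).
ε = −1.078e+18 / (2 · 4.008e+09) J/kg ≈ -1.345e+08 J/kg = -134.5 MJ/kg.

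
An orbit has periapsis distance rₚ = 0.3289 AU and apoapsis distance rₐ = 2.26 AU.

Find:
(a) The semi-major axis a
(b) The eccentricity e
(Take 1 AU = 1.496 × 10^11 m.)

Convert to SI: rₚ = 0.3289 AU = 4.92034e+10 m; rₐ = 2.26 AU = 3.38096e+11 m.
(a) a = (rₚ + rₐ) / 2 = (4.92034e+10 + 3.38096e+11) / 2 ≈ 1.936e+11 m = 1.294 AU.
(b) e = (rₐ − rₚ) / (rₐ + rₚ) = (3.38096e+11 − 4.92034e+10) / (3.38096e+11 + 4.92034e+10) ≈ 0.7459.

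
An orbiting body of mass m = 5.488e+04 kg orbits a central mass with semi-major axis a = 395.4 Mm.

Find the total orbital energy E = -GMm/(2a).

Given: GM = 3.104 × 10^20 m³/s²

Convert to SI: a = 395.4 Mm = 3.954e+08 m.
E = −GMm / (2a).
E = −3.104e+20 · 5.488e+04 / (2 · 3.954e+08) J ≈ -2.154e+16 J = -21.54 PJ.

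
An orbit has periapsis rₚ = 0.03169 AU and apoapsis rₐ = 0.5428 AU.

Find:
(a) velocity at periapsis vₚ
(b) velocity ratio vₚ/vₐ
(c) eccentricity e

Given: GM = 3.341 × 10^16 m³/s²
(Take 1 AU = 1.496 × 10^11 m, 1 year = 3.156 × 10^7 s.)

Convert to SI: rₚ = 0.03169 AU = 4.74082e+09 m; rₐ = 0.5428 AU = 8.12029e+10 m.
(a) With a = (rₚ + rₐ)/2 = 4.29719e+10 m, vₚ = √(GM (2/rₚ − 1/a)) = √(3.341e+16 · (2/4.74082e+09 − 1/4.29719e+10)) m/s ≈ 3649 m/s
(b) Conservation of angular momentum (rₚvₚ = rₐvₐ) gives vₚ/vₐ = rₐ/rₚ = 8.12029e+10/4.74082e+09 ≈ 17.13
(c) e = (rₐ − rₚ)/(rₐ + rₚ) = (8.12029e+10 − 4.74082e+09)/(8.12029e+10 + 4.74082e+09) ≈ 0.8897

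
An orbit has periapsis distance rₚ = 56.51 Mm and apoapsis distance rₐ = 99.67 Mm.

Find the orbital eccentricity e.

Convert to SI: rₚ = 56.51 Mm = 5.651e+07 m; rₐ = 99.67 Mm = 9.967e+07 m.
e = (rₐ − rₚ) / (rₐ + rₚ).
e = (9.967e+07 − 5.651e+07) / (9.967e+07 + 5.651e+07) = 4.316e+07 / 1.5618e+08 ≈ 0.2763.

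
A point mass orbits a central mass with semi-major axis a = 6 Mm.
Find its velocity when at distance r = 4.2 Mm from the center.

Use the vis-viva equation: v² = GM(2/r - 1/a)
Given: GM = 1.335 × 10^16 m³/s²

Convert to SI: a = 6 Mm = 6e+06 m; r = 4.2 Mm = 4.2e+06 m.
Vis-viva: v = √(GM · (2/r − 1/a)).
2/r − 1/a = 2/4.2e+06 − 1/6e+06 = 3.09524e-07 m⁻¹.
v = √(1.335e+16 · 3.09524e-07) m/s ≈ 6.428e+04 m/s = 64.28 km/s.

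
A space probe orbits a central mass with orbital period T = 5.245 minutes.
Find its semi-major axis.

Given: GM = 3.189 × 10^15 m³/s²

Convert to SI: T = 5.245 minutes = 314.7 s.
Invert Kepler's third law: a = (GM · T² / (4π²))^(1/3).
Substituting T = 314.7 s and GM = 3.189e+15 m³/s²:
a = (3.189e+15 · (314.7)² / (4π²))^(1/3) m
a ≈ 2e+06 m = 2 Mm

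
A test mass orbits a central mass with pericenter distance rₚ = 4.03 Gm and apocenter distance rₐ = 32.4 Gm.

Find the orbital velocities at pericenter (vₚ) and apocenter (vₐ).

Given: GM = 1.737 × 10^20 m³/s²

Convert to SI: rₚ = 4.03 Gm = 4.03e+09 m; rₐ = 32.4 Gm = 3.24e+10 m.
Use the vis-viva equation v² = GM(2/r − 1/a) with a = (rₚ + rₐ)/2 = (4.03e+09 + 3.24e+10)/2 = 1.8215e+10 m.
vₚ = √(GM · (2/rₚ − 1/a)) = √(1.737e+20 · (2/4.03e+09 − 1/1.8215e+10)) m/s ≈ 2.769e+05 m/s = 276.9 km/s.
vₐ = √(GM · (2/rₐ − 1/a)) = √(1.737e+20 · (2/3.24e+10 − 1/1.8215e+10)) m/s ≈ 3.444e+04 m/s = 34.44 km/s.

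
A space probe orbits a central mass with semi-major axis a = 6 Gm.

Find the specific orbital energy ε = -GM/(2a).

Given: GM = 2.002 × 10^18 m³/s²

Convert to SI: a = 6 Gm = 6e+09 m.
ε = −GM / (2a).
ε = −2.002e+18 / (2 · 6e+09) J/kg ≈ -1.668e+08 J/kg = -166.8 MJ/kg.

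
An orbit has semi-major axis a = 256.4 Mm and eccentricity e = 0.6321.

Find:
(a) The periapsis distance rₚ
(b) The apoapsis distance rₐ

Convert to SI: a = 256.4 Mm = 2.564e+08 m.
(a) rₚ = a(1 − e) = 2.564e+08 · (1 − 0.6321) = 2.564e+08 · 0.3679 ≈ 9.433e+07 m = 94.33 Mm.
(b) rₐ = a(1 + e) = 2.564e+08 · (1 + 0.6321) = 2.564e+08 · 1.6321 ≈ 4.185e+08 m = 418.5 Mm.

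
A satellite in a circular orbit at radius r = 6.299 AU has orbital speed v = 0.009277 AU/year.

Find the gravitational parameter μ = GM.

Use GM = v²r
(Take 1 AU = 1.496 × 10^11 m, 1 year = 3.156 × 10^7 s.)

Convert to SI: r = 6.299 AU = 9.4233e+11 m; v = 0.009277 AU/year = 43.9746 m/s.
For a circular orbit v² = GM/r, so GM = v² · r.
GM = (43.9746)² · 9.4233e+11 m³/s² ≈ 1.822e+15 m³/s² = 1.822 × 10^15 m³/s².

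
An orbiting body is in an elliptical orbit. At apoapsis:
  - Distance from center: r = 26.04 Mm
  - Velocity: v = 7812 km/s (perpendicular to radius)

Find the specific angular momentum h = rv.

Convert to SI: r = 26.04 Mm = 2.604e+07 m; v = 7812 km/s = 7.812e+06 m/s.
With v perpendicular to r, h = r · v.
h = 2.604e+07 · 7.812e+06 m²/s ≈ 2.034e+14 m²/s.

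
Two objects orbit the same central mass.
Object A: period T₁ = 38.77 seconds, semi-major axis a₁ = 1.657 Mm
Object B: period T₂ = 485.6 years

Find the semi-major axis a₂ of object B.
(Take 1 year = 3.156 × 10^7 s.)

Convert to SI: a₁ = 1.657 Mm = 1.657e+06 m; T₂ = 485.6 years = 1.53255e+10 s.
Kepler's third law: (T₁/T₂)² = (a₁/a₂)³ ⇒ a₂ = a₁ · (T₂/T₁)^(2/3).
T₂/T₁ = 1.53255e+10 / 38.77 = 3.95294e+08.
a₂ = 1.657e+06 · (3.95294e+08)^(2/3) m ≈ 8.925e+11 m = 892.5 Gm.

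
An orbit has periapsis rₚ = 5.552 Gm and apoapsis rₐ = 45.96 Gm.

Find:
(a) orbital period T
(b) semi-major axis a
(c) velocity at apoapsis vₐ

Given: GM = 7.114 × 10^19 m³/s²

Convert to SI: rₚ = 5.552 Gm = 5.552e+09 m; rₐ = 45.96 Gm = 4.596e+10 m.
(a) With a = (rₚ + rₐ)/2 = 2.5756e+10 m, T = 2π √(a³/GM) = 2π √((2.5756e+10)³/7.114e+19) s ≈ 3.079e+06 s
(b) a = (rₚ + rₐ)/2 = (5.552e+09 + 4.596e+10)/2 ≈ 2.576e+10 m
(c) With a = (rₚ + rₐ)/2 = 2.5756e+10 m, vₐ = √(GM (2/rₐ − 1/a)) = √(7.114e+19 · (2/4.596e+10 − 1/2.5756e+10)) m/s ≈ 1.827e+04 m/s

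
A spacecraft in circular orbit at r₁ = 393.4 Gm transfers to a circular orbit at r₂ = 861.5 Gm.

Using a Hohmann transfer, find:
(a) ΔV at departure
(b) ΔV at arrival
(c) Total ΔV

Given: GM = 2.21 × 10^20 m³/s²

Convert to SI: r₁ = 393.4 Gm = 3.934e+11 m; r₂ = 861.5 Gm = 8.615e+11 m.
Transfer semi-major axis: a_t = (r₁ + r₂)/2 = (3.934e+11 + 8.615e+11)/2 = 6.2745e+11 m.
Circular speeds: v₁ = √(GM/r₁) = 23701.7 m/s, v₂ = √(GM/r₂) = 16016.5 m/s.
Transfer speeds (vis-viva v² = GM(2/r − 1/a_t)): v₁ᵗ = 27772.6 m/s, v₂ᵗ = 12682.2 m/s.
(a) ΔV₁ = |v₁ᵗ − v₁| ≈ 4071 m/s = 4.071 km/s.
(b) ΔV₂ = |v₂ − v₂ᵗ| ≈ 3334 m/s = 3.334 km/s.
(c) ΔV_total = ΔV₁ + ΔV₂ ≈ 7405 m/s = 7.405 km/s.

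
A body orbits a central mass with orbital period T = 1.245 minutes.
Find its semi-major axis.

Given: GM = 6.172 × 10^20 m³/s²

Convert to SI: T = 1.245 minutes = 74.7 s.
Invert Kepler's third law: a = (GM · T² / (4π²))^(1/3).
Substituting T = 74.7 s and GM = 6.172e+20 m³/s²:
a = (6.172e+20 · (74.7)² / (4π²))^(1/3) m
a ≈ 4.435e+07 m = 44.35 Mm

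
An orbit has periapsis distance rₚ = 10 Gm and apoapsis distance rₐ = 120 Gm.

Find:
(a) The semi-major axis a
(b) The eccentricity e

Convert to SI: rₚ = 10 Gm = 1e+10 m; rₐ = 120 Gm = 1.2e+11 m.
(a) a = (rₚ + rₐ) / 2 = (1e+10 + 1.2e+11) / 2 ≈ 6.5e+10 m = 65 Gm.
(b) e = (rₐ − rₚ) / (rₐ + rₚ) = (1.2e+11 − 1e+10) / (1.2e+11 + 1e+10) ≈ 0.8462.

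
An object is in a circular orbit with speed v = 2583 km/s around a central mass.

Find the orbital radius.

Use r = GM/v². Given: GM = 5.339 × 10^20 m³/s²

Convert to SI: v = 2583 km/s = 2.583e+06 m/s.
For a circular orbit, v² = GM / r, so r = GM / v².
r = 5.339e+20 / (2.583e+06)² m ≈ 8.002e+07 m = 80.02 Mm.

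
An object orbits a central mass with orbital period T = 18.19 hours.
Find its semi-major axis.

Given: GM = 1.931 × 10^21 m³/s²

Convert to SI: T = 18.19 hours = 65484 s.
Invert Kepler's third law: a = (GM · T² / (4π²))^(1/3).
Substituting T = 65484 s and GM = 1.931e+21 m³/s²:
a = (1.931e+21 · (65484)² / (4π²))^(1/3) m
a ≈ 5.942e+09 m = 5.942 Gm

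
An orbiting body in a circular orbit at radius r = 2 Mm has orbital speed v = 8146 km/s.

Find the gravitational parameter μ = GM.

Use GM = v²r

Convert to SI: r = 2 Mm = 2e+06 m; v = 8146 km/s = 8.146e+06 m/s.
For a circular orbit v² = GM/r, so GM = v² · r.
GM = (8.146e+06)² · 2e+06 m³/s² ≈ 1.327e+20 m³/s² = 1.327 × 10^20 m³/s².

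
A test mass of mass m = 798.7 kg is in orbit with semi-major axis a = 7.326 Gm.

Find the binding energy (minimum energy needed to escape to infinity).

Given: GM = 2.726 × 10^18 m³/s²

Convert to SI: a = 7.326 Gm = 7.326e+09 m.
Total orbital energy is E = −GMm/(2a); binding energy is E_bind = −E = GMm/(2a).
E_bind = 2.726e+18 · 798.7 / (2 · 7.326e+09) J ≈ 1.486e+11 J = 148.6 GJ.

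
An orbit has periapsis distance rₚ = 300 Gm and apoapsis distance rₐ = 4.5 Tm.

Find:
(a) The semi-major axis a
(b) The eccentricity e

Convert to SI: rₚ = 300 Gm = 3e+11 m; rₐ = 4.5 Tm = 4.5e+12 m.
(a) a = (rₚ + rₐ) / 2 = (3e+11 + 4.5e+12) / 2 ≈ 2.4e+12 m = 2.4 Tm.
(b) e = (rₐ − rₚ) / (rₐ + rₚ) = (4.5e+12 − 3e+11) / (4.5e+12 + 3e+11) ≈ 0.875.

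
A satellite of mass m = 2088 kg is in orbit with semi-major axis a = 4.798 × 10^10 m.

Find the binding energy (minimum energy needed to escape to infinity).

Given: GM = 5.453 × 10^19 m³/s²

Total orbital energy is E = −GMm/(2a); binding energy is E_bind = −E = GMm/(2a).
E_bind = 5.453e+19 · 2088 / (2 · 4.798e+10) J ≈ 1.187e+12 J = 1.187 TJ.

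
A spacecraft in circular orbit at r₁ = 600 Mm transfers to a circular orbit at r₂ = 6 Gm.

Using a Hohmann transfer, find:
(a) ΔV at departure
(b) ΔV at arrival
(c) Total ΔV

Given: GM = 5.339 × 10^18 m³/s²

Convert to SI: r₁ = 600 Mm = 6e+08 m; r₂ = 6 Gm = 6e+09 m.
Transfer semi-major axis: a_t = (r₁ + r₂)/2 = (6e+08 + 6e+09)/2 = 3.3e+09 m.
Circular speeds: v₁ = √(GM/r₁) = 94331 m/s, v₂ = √(GM/r₂) = 29830.1 m/s.
Transfer speeds (vis-viva v² = GM(2/r − 1/a_t)): v₁ᵗ = 127196 m/s, v₂ᵗ = 12719.6 m/s.
(a) ΔV₁ = |v₁ᵗ − v₁| ≈ 3.286e+04 m/s = 32.86 km/s.
(b) ΔV₂ = |v₂ − v₂ᵗ| ≈ 1.711e+04 m/s = 17.11 km/s.
(c) ΔV_total = ΔV₁ + ΔV₂ ≈ 4.998e+04 m/s = 49.98 km/s.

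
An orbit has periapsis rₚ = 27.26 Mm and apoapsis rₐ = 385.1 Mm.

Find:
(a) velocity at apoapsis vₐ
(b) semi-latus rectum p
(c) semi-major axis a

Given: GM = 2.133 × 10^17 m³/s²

Convert to SI: rₚ = 27.26 Mm = 2.726e+07 m; rₐ = 385.1 Mm = 3.851e+08 m.
(a) With a = (rₚ + rₐ)/2 = 2.0618e+08 m, vₐ = √(GM (2/rₐ − 1/a)) = √(2.133e+17 · (2/3.851e+08 − 1/2.0618e+08)) m/s ≈ 8558 m/s
(b) From a = (rₚ + rₐ)/2 = 2.0618e+08 m and e = (rₐ − rₚ)/(rₐ + rₚ) = 0.867785, p = a(1 − e²) = 2.0618e+08 · (1 − (0.867785)²) ≈ 5.092e+07 m
(c) a = (rₚ + rₐ)/2 = (2.726e+07 + 3.851e+08)/2 ≈ 2.062e+08 m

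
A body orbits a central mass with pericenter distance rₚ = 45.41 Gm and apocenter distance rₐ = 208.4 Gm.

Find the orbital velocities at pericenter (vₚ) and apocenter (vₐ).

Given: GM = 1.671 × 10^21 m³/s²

Convert to SI: rₚ = 45.41 Gm = 4.541e+10 m; rₐ = 208.4 Gm = 2.084e+11 m.
Use the vis-viva equation v² = GM(2/r − 1/a) with a = (rₚ + rₐ)/2 = (4.541e+10 + 2.084e+11)/2 = 1.26905e+11 m.
vₚ = √(GM · (2/rₚ − 1/a)) = √(1.671e+21 · (2/4.541e+10 − 1/1.26905e+11)) m/s ≈ 2.458e+05 m/s = 245.8 km/s.
vₐ = √(GM · (2/rₐ − 1/a)) = √(1.671e+21 · (2/2.084e+11 − 1/1.26905e+11)) m/s ≈ 5.356e+04 m/s = 53.56 km/s.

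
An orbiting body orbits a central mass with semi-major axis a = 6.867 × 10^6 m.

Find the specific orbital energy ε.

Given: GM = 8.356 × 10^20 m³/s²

ε = −GM / (2a).
ε = −8.356e+20 / (2 · 6.867e+06) J/kg ≈ -6.084e+13 J/kg = -6.084e+04 GJ/kg.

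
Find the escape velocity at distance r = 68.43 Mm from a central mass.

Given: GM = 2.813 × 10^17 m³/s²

Convert to SI: r = 68.43 Mm = 6.843e+07 m.
Escape velocity comes from setting total energy to zero: ½v² − GM/r = 0 ⇒ v_esc = √(2GM / r).
v_esc = √(2 · 2.813e+17 / 6.843e+07) m/s ≈ 9.067e+04 m/s = 90.67 km/s.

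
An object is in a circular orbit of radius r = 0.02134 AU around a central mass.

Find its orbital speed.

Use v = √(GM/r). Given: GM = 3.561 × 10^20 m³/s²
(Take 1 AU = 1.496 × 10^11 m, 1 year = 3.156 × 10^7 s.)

Convert to SI: r = 0.02134 AU = 3.19246e+09 m.
For a circular orbit, gravity supplies the centripetal force, so v = √(GM / r).
v = √(3.561e+20 / 3.19246e+09) m/s ≈ 3.34e+05 m/s = 70.46 AU/year.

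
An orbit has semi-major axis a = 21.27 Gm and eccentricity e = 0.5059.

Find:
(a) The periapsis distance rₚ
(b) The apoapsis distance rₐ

Convert to SI: a = 21.27 Gm = 2.127e+10 m.
(a) rₚ = a(1 − e) = 2.127e+10 · (1 − 0.5059) = 2.127e+10 · 0.4941 ≈ 1.051e+10 m = 10.51 Gm.
(b) rₐ = a(1 + e) = 2.127e+10 · (1 + 0.5059) = 2.127e+10 · 1.5059 ≈ 3.203e+10 m = 32.03 Gm.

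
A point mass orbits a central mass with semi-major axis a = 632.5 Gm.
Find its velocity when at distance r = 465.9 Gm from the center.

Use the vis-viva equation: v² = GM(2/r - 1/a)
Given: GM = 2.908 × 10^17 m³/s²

Convert to SI: a = 632.5 Gm = 6.325e+11 m; r = 465.9 Gm = 4.659e+11 m.
Vis-viva: v = √(GM · (2/r − 1/a)).
2/r − 1/a = 2/4.659e+11 − 1/6.325e+11 = 2.71174e-12 m⁻¹.
v = √(2.908e+17 · 2.71174e-12) m/s ≈ 888 m/s = 888 m/s.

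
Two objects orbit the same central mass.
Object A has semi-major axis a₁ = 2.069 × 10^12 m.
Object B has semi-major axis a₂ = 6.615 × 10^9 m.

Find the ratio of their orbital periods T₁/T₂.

From Kepler's third law, (T₁/T₂)² = (a₁/a₂)³, so T₁/T₂ = (a₁/a₂)^(3/2).
a₁/a₂ = 2.069e+12 / 6.615e+09 = 312.774.
T₁/T₂ = (312.774)^(3/2) ≈ 5532.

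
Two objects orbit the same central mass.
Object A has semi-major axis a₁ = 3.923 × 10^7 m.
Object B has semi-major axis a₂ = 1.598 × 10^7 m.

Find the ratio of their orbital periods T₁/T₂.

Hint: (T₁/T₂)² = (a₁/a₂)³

From Kepler's third law, (T₁/T₂)² = (a₁/a₂)³, so T₁/T₂ = (a₁/a₂)^(3/2).
a₁/a₂ = 3.923e+07 / 1.598e+07 = 2.45494.
T₁/T₂ = (2.45494)^(3/2) ≈ 3.846.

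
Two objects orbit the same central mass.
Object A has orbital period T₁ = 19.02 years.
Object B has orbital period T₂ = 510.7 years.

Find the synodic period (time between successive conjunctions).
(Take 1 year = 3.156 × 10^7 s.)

Convert to SI: T₁ = 19.02 years = 6.00271e+08 s; T₂ = 510.7 years = 1.61177e+10 s.
T_syn = |T₁ · T₂ / (T₁ − T₂)|.
T_syn = |6.00271e+08 · 1.61177e+10 / (6.00271e+08 − 1.61177e+10)| s ≈ 6.235e+08 s = 19.76 years.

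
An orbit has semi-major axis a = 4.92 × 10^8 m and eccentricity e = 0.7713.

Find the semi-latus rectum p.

p = a (1 − e²).
p = 4.92e+08 · (1 − (0.7713)²) = 4.92e+08 · 0.405096 ≈ 1.993e+08 m = 1.993 × 10^8 m.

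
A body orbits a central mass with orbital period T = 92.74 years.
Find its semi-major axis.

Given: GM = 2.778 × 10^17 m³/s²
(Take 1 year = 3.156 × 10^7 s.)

Convert to SI: T = 92.74 years = 2.92687e+09 s.
Invert Kepler's third law: a = (GM · T² / (4π²))^(1/3).
Substituting T = 2.92687e+09 s and GM = 2.778e+17 m³/s²:
a = (2.778e+17 · (2.92687e+09)² / (4π²))^(1/3) m
a ≈ 3.921e+11 m = 392.1 Gm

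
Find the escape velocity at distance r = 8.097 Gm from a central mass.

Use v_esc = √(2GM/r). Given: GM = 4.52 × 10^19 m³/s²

Convert to SI: r = 8.097 Gm = 8.097e+09 m.
Escape velocity comes from setting total energy to zero: ½v² − GM/r = 0 ⇒ v_esc = √(2GM / r).
v_esc = √(2 · 4.52e+19 / 8.097e+09) m/s ≈ 1.057e+05 m/s = 105.7 km/s.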